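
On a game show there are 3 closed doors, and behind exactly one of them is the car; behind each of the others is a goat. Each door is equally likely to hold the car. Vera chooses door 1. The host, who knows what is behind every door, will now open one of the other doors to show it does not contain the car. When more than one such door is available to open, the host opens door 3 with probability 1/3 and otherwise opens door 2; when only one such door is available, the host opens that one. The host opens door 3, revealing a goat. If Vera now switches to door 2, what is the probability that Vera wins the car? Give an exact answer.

3/4

Apply Bayes' rule, conditioning on where the car actually is.
If it is behind door 1 (prior 1/3): door 3 is available, opened with probability 1/3; weight (1/3)·(1/3) = 1/9.
If it is behind door 2 (prior 1/3): only door 3 is available, probability 1; weight (1/3)·1 = 1/3.
If it is behind door 3 (prior 1/3): the host opened door 3, so this case is ruled out; weight (1/3)·0 = 0.
The weights sum to 4/9.
So P(the car behind door 2 | the host opened door 3) = (1/3) / (4/9) = 3/4.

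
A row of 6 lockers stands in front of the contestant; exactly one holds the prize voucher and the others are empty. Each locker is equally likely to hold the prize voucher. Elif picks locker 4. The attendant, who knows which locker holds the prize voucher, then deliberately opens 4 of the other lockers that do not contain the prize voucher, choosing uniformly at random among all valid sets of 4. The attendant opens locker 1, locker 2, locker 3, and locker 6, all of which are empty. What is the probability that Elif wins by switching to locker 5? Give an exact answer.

Apply Bayes' rule, conditioning on where the prize voucher actually is.
If it is in any of lockers 1, 2, 3, and 6 (prior 1/6 each): that locker was opened and seen not to hold the prize — ruled out; weight (1/6)·0 = 0 each.
If it is in locker 4 (prior 1/6): the attendant has 5 equally likely choices, so probability 1/5; weight (1/6)·(1/5) = 1/30.
If it is in locker 5 (prior 1/6): the attendant has no choice, probability 1; weight (1/6)·1 = 1/6.
The weights sum to 1/5.
So P(the prize voucher in locker 5 | the attendant opened locker 1, locker 2, locker 3, and locker 6) = (1/6) / (1/5) = 5/6.

5/6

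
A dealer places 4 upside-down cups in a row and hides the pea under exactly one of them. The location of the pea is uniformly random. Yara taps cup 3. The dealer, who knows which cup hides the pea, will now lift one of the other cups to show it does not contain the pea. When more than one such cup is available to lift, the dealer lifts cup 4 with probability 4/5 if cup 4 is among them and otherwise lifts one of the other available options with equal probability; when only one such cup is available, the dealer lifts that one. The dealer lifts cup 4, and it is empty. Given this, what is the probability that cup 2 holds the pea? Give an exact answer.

Condition on the true location of the pea.
If it is under any of cups 1, 2, and 3 (prior 1/4 each): cup 4 is available, opened with probability 4/5; weight (1/4)·(4/5) = 1/5 each.
If it is under cup 4 (prior 1/4): the dealer opened cup 4, so this case is ruled out; weight (1/4)·0 = 0.
The weights sum to 3/5.
So P(the pea under cup 2 | the dealer opened cup 4) = (1/5) / (3/5) = 1/3.

1/3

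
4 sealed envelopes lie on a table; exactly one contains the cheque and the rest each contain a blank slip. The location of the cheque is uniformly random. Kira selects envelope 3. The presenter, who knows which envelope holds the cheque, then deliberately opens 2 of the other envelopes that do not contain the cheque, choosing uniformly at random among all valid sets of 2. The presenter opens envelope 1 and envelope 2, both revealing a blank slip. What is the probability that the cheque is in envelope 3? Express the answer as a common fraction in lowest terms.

Condition on the true location of the cheque.
If it is in either of envelopes 1 and 2 (prior 1/4 each): that envelope was opened and seen not to hold the prize — ruled out; weight (1/4)·0 = 0 each.
If it is in envelope 3 (prior 1/4): the presenter has 3 equally likely choices, so probability 1/3; weight (1/4)·(1/3) = 1/12.
If it is in envelope 4 (prior 1/4): the presenter has no choice, probability 1; weight (1/4)·1 = 1/4.
The weights sum to 1/3.
So P(the cheque in envelope 3 | the presenter opened envelope 1 and envelope 2) = (1/12) / (1/3) = 1/4.

1/4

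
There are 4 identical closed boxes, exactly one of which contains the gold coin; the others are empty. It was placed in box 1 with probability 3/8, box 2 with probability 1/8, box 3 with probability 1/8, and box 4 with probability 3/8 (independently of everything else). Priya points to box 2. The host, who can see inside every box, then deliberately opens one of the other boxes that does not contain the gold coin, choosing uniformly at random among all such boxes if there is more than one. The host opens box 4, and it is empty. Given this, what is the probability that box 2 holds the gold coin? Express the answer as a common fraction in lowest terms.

1/7

Condition on the true location of the gold coin.
If it is in box 1 (prior 3/8): the host has 2 equally likely choices, so probability 1/2; weight (3/8)·(1/2) = 3/16.
If it is in box 2 (prior 1/8): the host has 3 equally likely choices, so probability 1/3; weight (1/8)·(1/3) = 1/24.
If it is in box 3 (prior 1/8): the host has 2 equally likely choices, so probability 1/2; weight (1/8)·(1/2) = 1/16.
If it is in box 4 (prior 3/8): the host opened box 4, so this case is ruled out; weight (3/8)·0 = 0.
The weights sum to 7/24.
So P(the gold coin in box 2 | the host opened box 4) = (1/24) / (7/24) = 1/7.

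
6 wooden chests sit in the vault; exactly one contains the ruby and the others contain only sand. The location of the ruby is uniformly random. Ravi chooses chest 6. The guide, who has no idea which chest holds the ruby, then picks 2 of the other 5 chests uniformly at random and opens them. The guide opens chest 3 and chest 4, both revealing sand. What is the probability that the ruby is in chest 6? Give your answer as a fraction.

Consider each possible location of the ruby in turn.
If it is in any of chests 1, 2, 5, and 6 (prior 1/6 each): the guide picks exactly this set with probability 1/10 regardless, and none is the prize; weight (1/6)·(1/10) = 1/60 each.
If it is in either of chests 3 and 4 (prior 1/6 each): that chest was opened and seen not to hold the prize — ruled out; weight (1/6)·0 = 0 each.
The weights sum to 1/15.
So P(the ruby in chest 6 | the guide opened chest 3 and chest 4) = (1/60) / (1/15) = 1/4.

1/4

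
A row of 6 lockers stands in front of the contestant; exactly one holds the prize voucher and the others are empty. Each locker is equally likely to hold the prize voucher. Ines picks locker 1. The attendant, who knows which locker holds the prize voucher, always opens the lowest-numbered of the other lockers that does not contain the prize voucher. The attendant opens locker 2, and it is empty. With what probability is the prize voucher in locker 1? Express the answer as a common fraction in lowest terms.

Apply Bayes' rule, conditioning on where the prize voucher actually is.
If it is in any of lockers 1, 3, 4, 5, and 6 (prior 1/6 each): locker 2 is the lowest-numbered option available, probability 1; weight (1/6)·1 = 1/6 each.
If it is in locker 2 (prior 1/6): the attendant opened locker 2, so this case is ruled out; weight (1/6)·0 = 0.
The weights sum to 5/6.
So P(the prize voucher in locker 1 | the attendant opened locker 2) = (1/6) / (5/6) = 1/5.

1/5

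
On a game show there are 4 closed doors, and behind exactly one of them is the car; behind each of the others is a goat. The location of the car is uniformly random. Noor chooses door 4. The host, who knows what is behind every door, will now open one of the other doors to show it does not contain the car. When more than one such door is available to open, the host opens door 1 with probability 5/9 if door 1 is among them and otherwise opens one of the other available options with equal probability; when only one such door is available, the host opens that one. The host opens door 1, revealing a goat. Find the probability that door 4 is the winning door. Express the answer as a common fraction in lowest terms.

Condition on the true location of the car.
If it is behind door 1 (prior 1/4): the host opened door 1, so this case is ruled out; weight (1/4)·0 = 0.
If it is behind any of doors 2, 3, and 4 (prior 1/4 each): door 1 is available, opened with probability 5/9; weight (1/4)·(5/9) = 5/36 each.
The weights sum to 5/12.
So P(the car behind door 4 | the host opened door 1) = (5/36) / (5/12) = 1/3.

1/3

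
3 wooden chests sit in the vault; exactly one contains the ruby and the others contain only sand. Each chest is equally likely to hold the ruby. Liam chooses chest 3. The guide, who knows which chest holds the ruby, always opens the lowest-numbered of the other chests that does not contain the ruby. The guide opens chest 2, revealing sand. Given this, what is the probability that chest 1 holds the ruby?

Apply Bayes' rule, conditioning on where the ruby actually is.
If it is in chest 1 (prior 1/3): chest 2 is the lowest-numbered option available, probability 1; weight (1/3)·1 = 1/3.
If it is in chest 2 (prior 1/3): the guide opened chest 2, so this case is ruled out; weight (1/3)·0 = 0.
If it is in chest 3 (prior 1/3): the guide would have opened chest 1 instead, probability 0; weight (1/3)·0 = 0.
The weights sum to 1/3.
So P(the ruby in chest 1 | the guide opened chest 2) = (1/3) / (1/3) = 1.

1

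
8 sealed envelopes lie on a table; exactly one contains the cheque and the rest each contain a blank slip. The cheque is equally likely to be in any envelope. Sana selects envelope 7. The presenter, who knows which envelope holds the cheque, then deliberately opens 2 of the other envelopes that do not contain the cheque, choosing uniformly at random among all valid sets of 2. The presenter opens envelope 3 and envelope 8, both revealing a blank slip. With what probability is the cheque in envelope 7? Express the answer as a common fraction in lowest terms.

Consider each possible location of the cheque in turn.
If it is in any of envelopes 1, 2, 4, 5, and 6 (prior 1/8 each): the presenter has 15 equally likely choices, so probability 1/15; weight (1/8)·(1/15) = 1/120 each.
If it is in either of envelopes 3 and 8 (prior 1/8 each): that envelope was opened and seen not to hold the prize — ruled out; weight (1/8)·0 = 0 each.
If it is in envelope 7 (prior 1/8): the presenter has 21 equally likely choices, so probability 1/21; weight (1/8)·(1/21) = 1/168.
The weights sum to 1/21.
So P(the cheque in envelope 7 | the presenter opened envelope 3 and envelope 8) = (1/168) / (1/21) = 1/8.

1/8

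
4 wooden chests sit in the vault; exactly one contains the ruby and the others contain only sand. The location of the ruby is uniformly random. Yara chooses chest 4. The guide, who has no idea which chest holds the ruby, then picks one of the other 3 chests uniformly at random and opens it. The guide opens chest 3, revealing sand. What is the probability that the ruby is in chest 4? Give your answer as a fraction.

1/3

Condition on the true location of the ruby.
If it is in any of chests 1, 2, and 4 (prior 1/4 each): the guide picks chest 3 with probability 1/3 regardless, and it is not the prize; weight (1/4)·(1/3) = 1/12 each.
If it is in chest 3 (prior 1/4): the guide opened chest 3, so this case is ruled out; weight (1/4)·0 = 0.
The weights sum to 1/4.
So P(the ruby in chest 4 | the guide opened chest 3) = (1/12) / (1/4) = 1/3.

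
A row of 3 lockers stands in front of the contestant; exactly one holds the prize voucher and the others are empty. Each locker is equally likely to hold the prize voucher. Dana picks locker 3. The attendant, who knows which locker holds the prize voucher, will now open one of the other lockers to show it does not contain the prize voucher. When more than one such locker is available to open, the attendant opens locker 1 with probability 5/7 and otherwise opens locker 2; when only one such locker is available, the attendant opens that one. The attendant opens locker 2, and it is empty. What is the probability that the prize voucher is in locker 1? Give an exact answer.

Consider each possible location of the prize voucher in turn.
If it is in locker 1 (prior 1/3): only locker 2 is available, probability 1; weight (1/3)·1 = 1/3.
If it is in locker 2 (prior 1/3): the attendant opened locker 2, so this case is ruled out; weight (1/3)·0 = 0.
If it is in locker 3 (prior 1/3): locker 1 is available but not opened, probability 2/7; weight (1/3)·(2/7) = 2/21.
The weights sum to 3/7.
So P(the prize voucher in locker 1 | the attendant opened locker 2) = (1/3) / (3/7) = 7/9.

7/9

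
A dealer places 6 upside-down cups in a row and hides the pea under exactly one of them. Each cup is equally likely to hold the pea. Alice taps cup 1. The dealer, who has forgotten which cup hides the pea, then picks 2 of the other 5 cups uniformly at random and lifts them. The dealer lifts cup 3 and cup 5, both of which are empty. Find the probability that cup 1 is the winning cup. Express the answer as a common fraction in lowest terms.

1/4

Consider each possible location of the pea in turn.
If it is under any of cups 1, 2, 4, and 6 (prior 1/6 each): the dealer picks exactly this set with probability 1/10 regardless, and none is the prize; weight (1/6)·(1/10) = 1/60 each.
If it is under either of cups 3 and 5 (prior 1/6 each): that cup was opened and seen not to hold the prize — ruled out; weight (1/6)·0 = 0 each.
The weights sum to 1/15.
So P(the pea under cup 1 | the dealer opened cup 3 and cup 5) = (1/60) / (1/15) = 1/4.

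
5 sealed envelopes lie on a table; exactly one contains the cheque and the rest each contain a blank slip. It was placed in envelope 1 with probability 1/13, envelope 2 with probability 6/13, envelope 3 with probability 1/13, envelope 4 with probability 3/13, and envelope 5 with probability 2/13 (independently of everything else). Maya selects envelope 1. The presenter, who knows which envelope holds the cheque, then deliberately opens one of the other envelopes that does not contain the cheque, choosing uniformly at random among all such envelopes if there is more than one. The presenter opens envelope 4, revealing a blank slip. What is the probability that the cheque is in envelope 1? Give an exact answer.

1/13

Consider each possible location of the cheque in turn.
If it is in envelope 1 (prior 1/13): the presenter has 4 equally likely choices, so probability 1/4; weight (1/13)·(1/4) = 1/52.
If it is in envelope 2 (prior 6/13): the presenter has 3 equally likely choices, so probability 1/3; weight (6/13)·(1/3) = 2/13.
If it is in envelope 3 (prior 1/13): the presenter has 3 equally likely choices, so probability 1/3; weight (1/13)·(1/3) = 1/39.
If it is in envelope 4 (prior 3/13): the presenter opened envelope 4, so this case is ruled out; weight (3/13)·0 = 0.
If it is in envelope 5 (prior 2/13): the presenter has 3 equally likely choices, so probability 1/3; weight (2/13)·(1/3) = 2/39.
The weights sum to 1/4.
So P(the cheque in envelope 1 | the presenter opened envelope 4) = (1/52) / (1/4) = 1/13.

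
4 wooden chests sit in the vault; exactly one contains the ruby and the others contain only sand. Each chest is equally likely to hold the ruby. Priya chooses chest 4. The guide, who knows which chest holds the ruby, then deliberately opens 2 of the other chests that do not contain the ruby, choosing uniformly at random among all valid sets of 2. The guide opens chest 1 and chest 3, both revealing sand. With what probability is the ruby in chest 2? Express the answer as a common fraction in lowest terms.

3/4

Condition on the true location of the ruby.
If it is in either of chests 1 and 3 (prior 1/4 each): that chest was opened and seen not to hold the prize — ruled out; weight (1/4)·0 = 0 each.
If it is in chest 2 (prior 1/4): the guide has no choice, probability 1; weight (1/4)·1 = 1/4.
If it is in chest 4 (prior 1/4): the guide has 3 equally likely choices, so probability 1/3; weight (1/4)·(1/3) = 1/12.
The weights sum to 1/3.
So P(the ruby in chest 2 | the guide opened chest 1 and chest 3) = (1/4) / (1/3) = 3/4.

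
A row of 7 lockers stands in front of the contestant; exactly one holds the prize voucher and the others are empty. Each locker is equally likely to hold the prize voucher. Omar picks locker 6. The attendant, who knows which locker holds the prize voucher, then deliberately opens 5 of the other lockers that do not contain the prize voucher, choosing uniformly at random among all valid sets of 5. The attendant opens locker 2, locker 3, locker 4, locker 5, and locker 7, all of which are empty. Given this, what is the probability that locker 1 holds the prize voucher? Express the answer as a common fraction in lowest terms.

6/7

Consider each possible location of the prize voucher in turn.
If it is in locker 1 (prior 1/7): the attendant has no choice, probability 1; weight (1/7)·1 = 1/7.
If it is in any of lockers 2, 3, 4, 5, and 7 (prior 1/7 each): that locker was opened and seen not to hold the prize — ruled out; weight (1/7)·0 = 0 each.
If it is in locker 6 (prior 1/7): the attendant has 6 equally likely choices, so probability 1/6; weight (1/7)·(1/6) = 1/42.
The weights sum to 1/6.
So P(the prize voucher in locker 1 | the attendant opened locker 2, locker 3, locker 4, locker 5, and locker 7) = (1/7) / (1/6) = 6/7.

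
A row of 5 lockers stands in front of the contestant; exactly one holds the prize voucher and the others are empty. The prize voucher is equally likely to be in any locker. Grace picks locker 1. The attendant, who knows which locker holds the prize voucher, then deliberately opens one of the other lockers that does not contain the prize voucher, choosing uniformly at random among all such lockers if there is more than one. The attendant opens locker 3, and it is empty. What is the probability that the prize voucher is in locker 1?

1/5

Apply Bayes' rule, conditioning on where the prize voucher actually is.
If it is in locker 1 (prior 1/5): the attendant has 4 equally likely choices, so probability 1/4; weight (1/5)·(1/4) = 1/20.
If it is in any of lockers 2, 4, and 5 (prior 1/5 each): the attendant has 3 equally likely choices, so probability 1/3; weight (1/5)·(1/3) = 1/15 each.
If it is in locker 3 (prior 1/5): the attendant opened locker 3, so this case is ruled out; weight (1/5)·0 = 0.
The weights sum to 1/4.
So P(the prize voucher in locker 1 | the attendant opened locker 3) = (1/20) / (1/4) = 1/5.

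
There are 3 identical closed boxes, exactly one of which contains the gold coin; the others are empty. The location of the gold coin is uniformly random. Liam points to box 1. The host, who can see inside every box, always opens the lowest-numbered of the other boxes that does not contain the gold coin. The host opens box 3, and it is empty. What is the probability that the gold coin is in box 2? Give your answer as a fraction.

Condition on the true location of the gold coin.
If it is in box 1 (prior 1/3): the host would have opened box 2 instead, probability 0; weight (1/3)·0 = 0.
If it is in box 2 (prior 1/3): box 3 is the lowest-numbered option available, probability 1; weight (1/3)·1 = 1/3.
If it is in box 3 (prior 1/3): the host opened box 3, so this case is ruled out; weight (1/3)·0 = 0.
The weights sum to 1/3.
So P(the gold coin in box 2 | the host opened box 3) = (1/3) / (1/3) = 1.

1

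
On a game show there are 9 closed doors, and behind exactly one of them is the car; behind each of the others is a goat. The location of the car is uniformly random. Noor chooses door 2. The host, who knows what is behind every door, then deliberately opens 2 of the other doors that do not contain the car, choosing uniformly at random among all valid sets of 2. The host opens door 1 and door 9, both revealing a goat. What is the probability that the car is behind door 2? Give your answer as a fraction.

Apply Bayes' rule, conditioning on where the car actually is.
If it is behind either of doors 1 and 9 (prior 1/9 each): that door was opened and seen not to hold the prize — ruled out; weight (1/9)·0 = 0 each.
If it is behind door 2 (prior 1/9): the host has 28 equally likely choices, so probability 1/28; weight (1/9)·(1/28) = 1/252.
If it is behind any of doors 3, 4, 5, 6, 7, and 8 (prior 1/9 each): the host has 21 equally likely choices, so probability 1/21; weight (1/9)·(1/21) = 1/189 each.
The weights sum to 1/28.
So P(the car behind door 2 | the host opened door 1 and door 9) = (1/252) / (1/28) = 1/9.

1/9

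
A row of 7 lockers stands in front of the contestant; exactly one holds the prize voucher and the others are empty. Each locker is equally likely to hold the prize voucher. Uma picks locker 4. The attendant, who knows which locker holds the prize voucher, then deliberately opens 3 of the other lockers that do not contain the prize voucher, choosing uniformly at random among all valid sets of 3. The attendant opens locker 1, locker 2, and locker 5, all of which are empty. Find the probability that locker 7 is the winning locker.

2/7

Consider each possible location of the prize voucher in turn.
If it is in any of lockers 1, 2, and 5 (prior 1/7 each): that locker was opened and seen not to hold the prize — ruled out; weight (1/7)·0 = 0 each.
If it is in any of lockers 3, 6, and 7 (prior 1/7 each): the attendant has 10 equally likely choices, so probability 1/10; weight (1/7)·(1/10) = 1/70 each.
If it is in locker 4 (prior 1/7): the attendant has 20 equally likely choices, so probability 1/20; weight (1/7)·(1/20) = 1/140.
The weights sum to 1/20.
So P(the prize voucher in locker 7 | the attendant opened locker 1, locker 2, and locker 5) = (1/70) / (1/20) = 2/7.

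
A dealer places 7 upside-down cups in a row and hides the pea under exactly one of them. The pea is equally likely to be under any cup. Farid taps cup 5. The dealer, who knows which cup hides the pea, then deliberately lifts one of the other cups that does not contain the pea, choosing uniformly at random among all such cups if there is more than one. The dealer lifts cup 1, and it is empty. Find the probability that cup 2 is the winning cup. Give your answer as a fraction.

Apply Bayes' rule, conditioning on where the pea actually is.
If it is under cup 1 (prior 1/7): the dealer opened cup 1, so this case is ruled out; weight (1/7)·0 = 0.
If it is under any of cups 2, 3, 4, 6, and 7 (prior 1/7 each): the dealer has 5 equally likely choices, so probability 1/5; weight (1/7)·(1/5) = 1/35 each.
If it is under cup 5 (prior 1/7): the dealer has 6 equally likely choices, so probability 1/6; weight (1/7)·(1/6) = 1/42.
The weights sum to 1/6.
So P(the pea under cup 2 | the dealer opened cup 1) = (1/35) / (1/6) = 6/35.

6/35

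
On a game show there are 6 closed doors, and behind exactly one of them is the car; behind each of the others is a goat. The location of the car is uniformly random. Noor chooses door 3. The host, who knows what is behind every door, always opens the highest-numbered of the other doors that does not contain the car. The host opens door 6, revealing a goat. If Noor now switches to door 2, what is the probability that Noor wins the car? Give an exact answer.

1/5

Apply Bayes' rule, conditioning on where the car actually is.
If it is behind any of doors 1, 2, 3, 4, and 5 (prior 1/6 each): door 6 is the highest-numbered option available, probability 1; weight (1/6)·1 = 1/6 each.
If it is behind door 6 (prior 1/6): the host opened door 6, so this case is ruled out; weight (1/6)·0 = 0.
The weights sum to 5/6.
So P(the car behind door 2 | the host opened door 6) = (1/6) / (5/6) = 1/5.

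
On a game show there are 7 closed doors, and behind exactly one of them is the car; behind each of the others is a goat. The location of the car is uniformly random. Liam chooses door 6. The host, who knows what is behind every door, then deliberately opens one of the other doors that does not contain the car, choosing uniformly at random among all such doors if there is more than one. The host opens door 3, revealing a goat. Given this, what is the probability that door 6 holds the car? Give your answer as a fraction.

Condition on the true location of the car.
If it is behind any of doors 1, 2, 4, 5, and 7 (prior 1/7 each): the host has 5 equally likely choices, so probability 1/5; weight (1/7)·(1/5) = 1/35 each.
If it is behind door 3 (prior 1/7): the host opened door 3, so this case is ruled out; weight (1/7)·0 = 0.
If it is behind door 6 (prior 1/7): the host has 6 equally likely choices, so probability 1/6; weight (1/7)·(1/6) = 1/42.
The weights sum to 1/6.
So P(the car behind door 6 | the host opened door 3) = (1/42) / (1/6) = 1/7.

1/7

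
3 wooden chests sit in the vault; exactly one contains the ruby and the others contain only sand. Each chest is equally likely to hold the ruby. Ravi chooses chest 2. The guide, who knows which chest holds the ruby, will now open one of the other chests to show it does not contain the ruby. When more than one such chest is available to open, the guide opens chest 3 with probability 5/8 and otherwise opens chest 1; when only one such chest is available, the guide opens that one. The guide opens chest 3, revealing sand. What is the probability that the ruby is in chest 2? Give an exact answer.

5/13

Apply Bayes' rule, conditioning on where the ruby actually is.
If it is in chest 1 (prior 1/3): only chest 3 is available, probability 1; weight (1/3)·1 = 1/3.
If it is in chest 2 (prior 1/3): chest 3 is available, opened with probability 5/8; weight (1/3)·(5/8) = 5/24.
If it is in chest 3 (prior 1/3): the guide opened chest 3, so this case is ruled out; weight (1/3)·0 = 0.
The weights sum to 13/24.
So P(the ruby in chest 2 | the guide opened chest 3) = (5/24) / (13/24) = 5/13.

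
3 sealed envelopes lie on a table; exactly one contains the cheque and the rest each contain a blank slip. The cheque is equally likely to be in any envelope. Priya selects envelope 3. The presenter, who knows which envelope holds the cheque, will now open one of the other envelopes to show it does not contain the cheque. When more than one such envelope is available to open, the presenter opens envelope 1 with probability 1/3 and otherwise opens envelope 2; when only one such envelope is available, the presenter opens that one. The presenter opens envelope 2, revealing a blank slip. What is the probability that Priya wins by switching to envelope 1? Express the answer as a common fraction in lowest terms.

3/5

Consider each possible location of the cheque in turn.
If it is in envelope 1 (prior 1/3): only envelope 2 is available, probability 1; weight (1/3)·1 = 1/3.
If it is in envelope 2 (prior 1/3): the presenter opened envelope 2, so this case is ruled out; weight (1/3)·0 = 0.
If it is in envelope 3 (prior 1/3): envelope 1 is available but not opened, probability 2/3; weight (1/3)·(2/3) = 2/9.
The weights sum to 5/9.
So P(the cheque in envelope 1 | the presenter opened envelope 2) = (1/3) / (5/9) = 3/5.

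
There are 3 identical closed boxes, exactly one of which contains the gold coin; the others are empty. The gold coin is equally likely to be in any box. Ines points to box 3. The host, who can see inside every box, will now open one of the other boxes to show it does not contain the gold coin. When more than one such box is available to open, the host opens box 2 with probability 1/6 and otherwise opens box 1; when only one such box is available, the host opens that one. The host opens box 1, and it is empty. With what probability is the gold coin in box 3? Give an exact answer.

5/11

Condition on the true location of the gold coin.
If it is in box 1 (prior 1/3): the host opened box 1, so this case is ruled out; weight (1/3)·0 = 0.
If it is in box 2 (prior 1/3): only box 1 is available, probability 1; weight (1/3)·1 = 1/3.
If it is in box 3 (prior 1/3): box 2 is available but not opened, probability 5/6; weight (1/3)·(5/6) = 5/18.
The weights sum to 11/18.
So P(the gold coin in box 3 | the host opened box 1) = (5/18) / (11/18) = 5/11.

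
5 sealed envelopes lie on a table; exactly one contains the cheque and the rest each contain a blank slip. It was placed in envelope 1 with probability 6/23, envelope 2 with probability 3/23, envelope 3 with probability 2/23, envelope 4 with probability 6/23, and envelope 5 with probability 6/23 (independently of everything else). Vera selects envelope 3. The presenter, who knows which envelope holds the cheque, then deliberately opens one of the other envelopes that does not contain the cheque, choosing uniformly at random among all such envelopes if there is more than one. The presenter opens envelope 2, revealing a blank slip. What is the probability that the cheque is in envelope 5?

Condition on the true location of the cheque.
If it is in any of envelopes 1, 4, and 5 (prior 6/23 each): the presenter has 3 equally likely choices, so probability 1/3; weight (6/23)·(1/3) = 2/23 each.
If it is in envelope 2 (prior 3/23): the presenter opened envelope 2, so this case is ruled out; weight (3/23)·0 = 0.
If it is in envelope 3 (prior 2/23): the presenter has 4 equally likely choices, so probability 1/4; weight (2/23)·(1/4) = 1/46.
The weights sum to 13/46.
So P(the cheque in envelope 5 | the presenter opened envelope 2) = (2/23) / (13/46) = 4/13.

4/13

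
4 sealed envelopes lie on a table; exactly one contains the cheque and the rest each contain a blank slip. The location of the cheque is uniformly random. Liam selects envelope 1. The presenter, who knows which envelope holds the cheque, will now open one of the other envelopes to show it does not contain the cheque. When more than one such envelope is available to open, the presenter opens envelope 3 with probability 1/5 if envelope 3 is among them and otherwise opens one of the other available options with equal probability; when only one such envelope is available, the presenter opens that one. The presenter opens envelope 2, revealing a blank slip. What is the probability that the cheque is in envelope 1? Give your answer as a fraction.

4/17

Apply Bayes' rule, conditioning on where the cheque actually is.
If it is in envelope 1 (prior 1/4): envelope 3 is available but not opened; envelope 2 gets probability (1 − 1/5)/2 = 2/5; weight (1/4)·(2/5) = 1/10.
If it is in envelope 2 (prior 1/4): the presenter opened envelope 2, so this case is ruled out; weight (1/4)·0 = 0.
If it is in envelope 3 (prior 1/4): envelope 3 holds the prize so is unavailable; the presenter chooses uniformly among the 2 others, probability 1/2; weight (1/4)·(1/2) = 1/8.
If it is in envelope 4 (prior 1/4): envelope 3 is available but not opened, probability 4/5; weight (1/4)·(4/5) = 1/5.
The weights sum to 17/40.
So P(the cheque in envelope 1 | the presenter opened envelope 2) = (1/10) / (17/40) = 4/17.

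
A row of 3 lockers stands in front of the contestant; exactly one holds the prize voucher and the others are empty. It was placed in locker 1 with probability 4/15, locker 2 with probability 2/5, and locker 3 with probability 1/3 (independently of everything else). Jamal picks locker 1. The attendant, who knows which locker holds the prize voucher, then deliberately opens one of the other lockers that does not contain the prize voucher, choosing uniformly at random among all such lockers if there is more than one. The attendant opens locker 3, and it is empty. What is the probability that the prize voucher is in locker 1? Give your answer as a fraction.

1/4

Consider each possible location of the prize voucher in turn.
If it is in locker 1 (prior 4/15): the attendant has 2 equally likely choices, so probability 1/2; weight (4/15)·(1/2) = 2/15.
If it is in locker 2 (prior 2/5): the attendant has no choice, probability 1; weight (2/5)·1 = 2/5.
If it is in locker 3 (prior 1/3): the attendant opened locker 3, so this case is ruled out; weight (1/3)·0 = 0.
The weights sum to 8/15.
So P(the prize voucher in locker 1 | the attendant opened locker 3) = (2/15) / (8/15) = 1/4.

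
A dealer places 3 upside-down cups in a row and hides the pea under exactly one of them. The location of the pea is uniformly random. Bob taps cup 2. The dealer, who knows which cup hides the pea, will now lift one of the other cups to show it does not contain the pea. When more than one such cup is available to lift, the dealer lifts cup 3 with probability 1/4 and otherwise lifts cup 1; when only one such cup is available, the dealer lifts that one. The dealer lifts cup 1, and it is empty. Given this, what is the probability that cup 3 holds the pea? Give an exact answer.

Consider each possible location of the pea in turn.
If it is under cup 1 (prior 1/3): the dealer opened cup 1, so this case is ruled out; weight (1/3)·0 = 0.
If it is under cup 2 (prior 1/3): cup 3 is available but not opened, probability 3/4; weight (1/3)·(3/4) = 1/4.
If it is under cup 3 (prior 1/3): only cup 1 is available, probability 1; weight (1/3)·1 = 1/3.
The weights sum to 7/12.
So P(the pea under cup 3 | the dealer opened cup 1) = (1/3) / (7/12) = 4/7.

4/7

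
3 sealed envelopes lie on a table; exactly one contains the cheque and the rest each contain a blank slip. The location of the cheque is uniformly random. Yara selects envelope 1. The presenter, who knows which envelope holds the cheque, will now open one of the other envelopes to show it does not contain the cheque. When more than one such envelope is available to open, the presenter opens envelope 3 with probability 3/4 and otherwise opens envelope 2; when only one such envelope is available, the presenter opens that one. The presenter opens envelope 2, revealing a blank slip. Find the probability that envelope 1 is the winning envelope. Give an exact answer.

Condition on the true location of the cheque.
If it is in envelope 1 (prior 1/3): envelope 3 is available but not opened, probability 1/4; weight (1/3)·(1/4) = 1/12.
If it is in envelope 2 (prior 1/3): the presenter opened envelope 2, so this case is ruled out; weight (1/3)·0 = 0.
If it is in envelope 3 (prior 1/3): only envelope 2 is available, probability 1; weight (1/3)·1 = 1/3.
The weights sum to 5/12.
So P(the cheque in envelope 1 | the presenter opened envelope 2) = (1/12) / (5/12) = 1/5.

1/5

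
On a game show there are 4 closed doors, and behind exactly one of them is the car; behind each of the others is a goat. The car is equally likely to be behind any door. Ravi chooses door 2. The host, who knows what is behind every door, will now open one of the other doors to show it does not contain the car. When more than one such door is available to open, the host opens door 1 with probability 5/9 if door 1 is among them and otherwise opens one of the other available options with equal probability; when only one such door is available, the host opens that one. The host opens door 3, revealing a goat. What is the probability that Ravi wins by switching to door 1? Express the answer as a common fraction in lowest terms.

3/7

Consider each possible location of the car in turn.
If it is behind door 1 (prior 1/4): door 1 holds the prize so is unavailable; the host chooses uniformly among the 2 others, probability 1/2; weight (1/4)·(1/2) = 1/8.
If it is behind door 2 (prior 1/4): door 1 is available but not opened; door 3 gets probability (1 − 5/9)/2 = 2/9; weight (1/4)·(2/9) = 1/18.
If it is behind door 3 (prior 1/4): the host opened door 3, so this case is ruled out; weight (1/4)·0 = 0.
If it is behind door 4 (prior 1/4): door 1 is available but not opened, probability 4/9; weight (1/4)·(4/9) = 1/9.
The weights sum to 7/24.
So P(the car behind door 1 | the host opened door 3) = (1/8) / (7/24) = 3/7.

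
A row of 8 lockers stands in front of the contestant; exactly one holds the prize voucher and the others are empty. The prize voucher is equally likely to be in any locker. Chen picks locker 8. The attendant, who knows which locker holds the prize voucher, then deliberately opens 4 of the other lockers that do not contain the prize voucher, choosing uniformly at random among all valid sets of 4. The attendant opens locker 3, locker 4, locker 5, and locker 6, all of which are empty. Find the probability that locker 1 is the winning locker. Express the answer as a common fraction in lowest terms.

7/24

Apply Bayes' rule, conditioning on where the prize voucher actually is.
If it is in any of lockers 1, 2, and 7 (prior 1/8 each): the attendant has 15 equally likely choices, so probability 1/15; weight (1/8)·(1/15) = 1/120 each.
If it is in any of lockers 3, 4, 5, and 6 (prior 1/8 each): that locker was opened and seen not to hold the prize — ruled out; weight (1/8)·0 = 0 each.
If it is in locker 8 (prior 1/8): the attendant has 35 equally likely choices, so probability 1/35; weight (1/8)·(1/35) = 1/280.
The weights sum to 1/35.
So P(the prize voucher in locker 1 | the attendant opened locker 3, locker 4, locker 5, and locker 6) = (1/120) / (1/35) = 7/24.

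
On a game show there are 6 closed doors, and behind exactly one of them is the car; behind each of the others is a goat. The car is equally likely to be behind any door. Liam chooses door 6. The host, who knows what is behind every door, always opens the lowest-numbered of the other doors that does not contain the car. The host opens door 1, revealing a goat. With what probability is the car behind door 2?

1/5

Consider each possible location of the car in turn.
If it is behind door 1 (prior 1/6): the host opened door 1, so this case is ruled out; weight (1/6)·0 = 0.
If it is behind any of doors 2, 3, 4, 5, and 6 (prior 1/6 each): door 1 is the lowest-numbered option available, probability 1; weight (1/6)·1 = 1/6 each.
The weights sum to 5/6.
So P(the car behind door 2 | the host opened door 1) = (1/6) / (5/6) = 1/5.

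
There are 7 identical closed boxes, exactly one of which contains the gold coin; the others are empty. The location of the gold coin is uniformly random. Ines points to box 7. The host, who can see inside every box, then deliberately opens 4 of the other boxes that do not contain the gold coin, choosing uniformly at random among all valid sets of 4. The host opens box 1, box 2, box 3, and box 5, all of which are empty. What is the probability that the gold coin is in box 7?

Apply Bayes' rule, conditioning on where the gold coin actually is.
If it is in any of boxes 1, 2, 3, and 5 (prior 1/7 each): that box was opened and seen not to hold the prize — ruled out; weight (1/7)·0 = 0 each.
If it is in either of boxes 4 and 6 (prior 1/7 each): the host has 5 equally likely choices, so probability 1/5; weight (1/7)·(1/5) = 1/35 each.
If it is in box 7 (prior 1/7): the host has 15 equally likely choices, so probability 1/15; weight (1/7)·(1/15) = 1/105.
The weights sum to 1/15.
So P(the gold coin in box 7 | the host opened box 1, box 2, box 3, and box 5) = (1/105) / (1/15) = 1/7.

1/7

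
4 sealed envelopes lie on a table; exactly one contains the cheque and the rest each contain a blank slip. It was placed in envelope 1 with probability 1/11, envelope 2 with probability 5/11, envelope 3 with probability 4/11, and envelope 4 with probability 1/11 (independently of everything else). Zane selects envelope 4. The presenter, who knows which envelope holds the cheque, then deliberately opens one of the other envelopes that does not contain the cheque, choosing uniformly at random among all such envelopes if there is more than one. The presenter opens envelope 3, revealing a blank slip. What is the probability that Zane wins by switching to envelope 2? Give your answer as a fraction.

Apply Bayes' rule, conditioning on where the cheque actually is.
If it is in envelope 1 (prior 1/11): the presenter has 2 equally likely choices, so probability 1/2; weight (1/11)·(1/2) = 1/22.
If it is in envelope 2 (prior 5/11): the presenter has 2 equally likely choices, so probability 1/2; weight (5/11)·(1/2) = 5/22.
If it is in envelope 3 (prior 4/11): the presenter opened envelope 3, so this case is ruled out; weight (4/11)·0 = 0.
If it is in envelope 4 (prior 1/11): the presenter has 3 equally likely choices, so probability 1/3; weight (1/11)·(1/3) = 1/33.
The weights sum to 10/33.
So P(the cheque in envelope 2 | the presenter opened envelope 3) = (5/22) / (10/33) = 3/4.

3/4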